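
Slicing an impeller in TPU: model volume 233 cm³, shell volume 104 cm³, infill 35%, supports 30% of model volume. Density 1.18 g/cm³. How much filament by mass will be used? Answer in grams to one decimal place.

Infill region = 233 − 104, so 129 cm³.
Infill deposited = 0.35 × 129 = 45.15 cm³.
Support = 0.30 × 233, so 69.9 cm³.
Total extruded: 104 + 45.15 + 69.9 → 219.05 cm³.
Mass = 219.05 × 1.18, so 258.479 g.

258.5 g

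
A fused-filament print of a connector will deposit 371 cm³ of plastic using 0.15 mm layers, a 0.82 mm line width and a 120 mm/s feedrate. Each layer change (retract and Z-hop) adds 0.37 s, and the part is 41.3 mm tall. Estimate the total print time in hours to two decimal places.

Line area = 0.15 × 0.82, so 0.123 mm².
Toolpath length = 371 cm³ / 0.123 mm² = 371000 / 0.123 = 3016260.2 mm.
Print-move time: 3016260.2 / 120 → 25135.5 s.
Number of layers: 41.3 / 0.15 → 276 (rounded up).
Z-hop total: 276 × 0.37 → 102.12 s.
Altogether 25135.5 + 102.12 = 25237.62 s, i.e. 7.01 hours.

7.01 hours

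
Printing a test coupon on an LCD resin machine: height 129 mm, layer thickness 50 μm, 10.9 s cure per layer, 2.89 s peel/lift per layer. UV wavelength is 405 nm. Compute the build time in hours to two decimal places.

Layers = ⌈129/0.05⌉ = 2580.
Each layer takes = 10.9 + 2.89, so 13.79 s.
Build time: 2580 × 13.79 s = 35578.2 s, i.e. 9.88 hours.

9.88 hours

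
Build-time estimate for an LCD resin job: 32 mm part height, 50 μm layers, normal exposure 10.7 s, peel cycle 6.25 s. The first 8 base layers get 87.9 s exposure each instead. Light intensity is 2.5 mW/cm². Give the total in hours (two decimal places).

Number of layers: 32 / 0.05 → 640 (rounded up).
Bottom layers = 8 × (87.9 + 6.25), so 753.2 s.
Regular layers: 632 × (10.7 + 6.25) → 10712.4 s.
Sum: 753.2 + 10712.4 = 11465.6 s → 3.18 hours.

3.18 hours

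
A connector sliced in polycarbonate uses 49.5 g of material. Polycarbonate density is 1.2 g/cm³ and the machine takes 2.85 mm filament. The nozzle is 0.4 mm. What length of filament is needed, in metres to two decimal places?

Extruded volume: 49.5/1.2 = 41.25 cm³ (41250 mm³).
Cross-section of 2.85 mm filament: π·(2.85/2)² = 6.3794 mm².
Length = 41250 / 6.3794 = 6466.13 mm = 6.47 m.

6.47 m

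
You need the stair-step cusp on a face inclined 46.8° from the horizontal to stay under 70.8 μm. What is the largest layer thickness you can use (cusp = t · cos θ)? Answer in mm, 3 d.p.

0.103 mm

t = h_c / cos θ = 0.0708 / 0.6845 = 0.103 mm.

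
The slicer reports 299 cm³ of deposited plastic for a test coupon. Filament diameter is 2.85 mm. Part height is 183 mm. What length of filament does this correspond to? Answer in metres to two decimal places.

46.87 m

Filament cross-section = π × (2.85/2)² = 6.3794 mm².
Length = 299 cm³ / 6.3794 mm² = 299000 / 6.3794 = 46869.61 mm = 46.87 m.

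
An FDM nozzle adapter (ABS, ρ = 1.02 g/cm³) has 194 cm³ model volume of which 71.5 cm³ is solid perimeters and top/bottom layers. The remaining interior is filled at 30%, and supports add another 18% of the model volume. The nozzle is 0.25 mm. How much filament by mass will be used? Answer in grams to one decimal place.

Interior volume: 194 − 71.5 → 122.5 cm³.
Infill volume = 0.30 × 122.5, so 36.75 cm³.
Support = 0.18 × 194 = 34.92 cm³.
Total extruded = 71.5 + 36.75 + 34.92 = 143.17 cm³.
Mass = 143.17 × 1.02 = 146.0334 g.

146.0 g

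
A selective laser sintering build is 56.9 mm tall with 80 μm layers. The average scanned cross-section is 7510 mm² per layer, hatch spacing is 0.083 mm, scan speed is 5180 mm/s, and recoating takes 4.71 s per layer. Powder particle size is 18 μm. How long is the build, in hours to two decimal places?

4.39 hours

Layers = ⌈56.9/0.08⌉ = 712.
Per-layer scan distance = 7510 / 0.083 = 90481.9 mm.
Scan time per layer: 90481.9 / 5180 → 17.4675 s.
Per-layer time: 17.4675 + 4.71 → 22.1775 s.
Build time = 712 × 22.1775 = 15790.38 s = 4.39 hours.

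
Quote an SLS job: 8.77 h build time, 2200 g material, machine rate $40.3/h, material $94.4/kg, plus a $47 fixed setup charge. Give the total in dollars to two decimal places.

$608.11

Machine-time cost: 40.3 × 8.77 → $353.431.
Feedstock cost = 94.4 × 2200/1000 = $207.68.
Total = 353.431 + 207.68 + 47 = 608.111 ≈ $608.11.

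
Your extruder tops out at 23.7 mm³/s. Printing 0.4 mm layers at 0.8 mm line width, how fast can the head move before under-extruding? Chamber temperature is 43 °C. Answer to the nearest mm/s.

74 mm/s

Bead cross-section: 0.4 × 0.8 → 0.32 mm².
v_max = Q/A = 23.7/0.32 = 74.06 mm/s → 74 mm/s.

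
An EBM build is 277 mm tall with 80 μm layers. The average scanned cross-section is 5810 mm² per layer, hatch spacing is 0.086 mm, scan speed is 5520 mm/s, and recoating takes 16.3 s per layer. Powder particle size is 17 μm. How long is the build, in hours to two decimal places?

27.45 hours

Layers = ⌈277/0.08⌉ = 3463.
Per-layer scan distance: 5810 / 0.086 → 67558.1 mm.
Scan time per layer: 67558.1 / 5520 → 12.2388 s.
Per-layer time: 12.2388 + 16.3 → 28.5388 s.
3463 layers × 28.5388 s/layer = 98829.8644 s, i.e. 27.45 hours.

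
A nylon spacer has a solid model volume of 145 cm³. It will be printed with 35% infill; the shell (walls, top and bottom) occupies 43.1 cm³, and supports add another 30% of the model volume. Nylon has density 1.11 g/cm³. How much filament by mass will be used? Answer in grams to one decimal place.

135.7 g

Volume inside the shell = 145 − 43.1, so 101.9 cm³.
Infill volume: 0.35 × 101.9 → 35.665 cm³.
Support = 0.30 × 145 = 43.5 cm³.
Total printed volume = 43.1 + 35.665 + 43.5 = 122.265 cm³.
Mass: 122.265 × 1.11 → 135.71415 g.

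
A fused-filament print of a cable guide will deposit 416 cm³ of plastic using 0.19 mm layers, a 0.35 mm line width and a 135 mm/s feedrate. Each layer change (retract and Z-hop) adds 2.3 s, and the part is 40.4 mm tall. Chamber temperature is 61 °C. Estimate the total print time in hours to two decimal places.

13.01 hours

Line area = 0.19 × 0.35 = 0.0665 mm².
Toolpath length = 416 cm³ / 0.0665 mm² = 416000 / 0.0665 = 6255639.1 mm.
Time extruding = 6255639.1 / 135 = 46338.1 s.
Layer count = ceil(40.4 / 0.19) = 213.
Layer-change overhead = 213 × 2.3 = 489.9 s.
Altogether 46338.1 + 489.9 = 46828 s, i.e. 13.01 hours.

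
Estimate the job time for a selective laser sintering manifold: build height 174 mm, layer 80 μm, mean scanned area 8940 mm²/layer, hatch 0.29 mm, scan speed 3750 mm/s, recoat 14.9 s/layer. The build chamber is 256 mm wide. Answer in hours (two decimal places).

Number of layers: 174 / 0.08 → 2175 (rounded up).
Hatch length per layer = 8940 / 0.29 = 30827.6 mm.
Per-layer scan time = 30827.6 / 3750 = 8.2207 s.
Layer cycle: 8.2207 + 14.9 → 23.1207 s.
2175 layers × 23.1207 s/layer = 50287.5225 s, i.e. 13.97 hours.

13.97 hours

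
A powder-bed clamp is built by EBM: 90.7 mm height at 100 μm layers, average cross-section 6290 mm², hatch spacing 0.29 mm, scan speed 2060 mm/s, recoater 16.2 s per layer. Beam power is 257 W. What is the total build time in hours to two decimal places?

Number of layers: 90.7 / 0.1 → 907 (rounded up).
Scan path per layer: 6290 / 0.29 → 21689.7 mm.
Beam time per layer: 21689.7 / 2060 → 10.529 s.
Layer cycle = 10.529 + 16.2, so 26.729 s.
Total: 907 × 26.729 s = 24243.203 s → 6.73 hours.

6.73 hours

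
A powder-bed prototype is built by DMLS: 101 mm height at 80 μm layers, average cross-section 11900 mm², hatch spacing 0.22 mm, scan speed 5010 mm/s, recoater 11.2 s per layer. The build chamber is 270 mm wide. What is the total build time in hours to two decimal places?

Layers = ⌈101/0.08⌉ = 1263.
Scan path per layer = 11900 / 0.22, so 54090.9 mm.
Laser time per layer = 54090.9 / 5010, so 10.7966 s.
Layer cycle: 10.7966 + 11.2 → 21.9966 s.
Total: 1263 × 21.9966 s = 27781.7058 s → 7.72 hours.

7.72 hours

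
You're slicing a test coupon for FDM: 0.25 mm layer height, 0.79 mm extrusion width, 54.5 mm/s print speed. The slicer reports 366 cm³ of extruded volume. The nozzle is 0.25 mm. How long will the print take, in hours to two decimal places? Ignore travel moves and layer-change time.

9.45 hours

Line area: 0.25 × 0.79 → 0.1975 mm².
Total extruded path = 366000/0.1975 = 1853164.6 mm.
Extrusion time = 1853164.6 / 54.5, so 34003 s.
In the requested units: 34003 s = 9.45 hours.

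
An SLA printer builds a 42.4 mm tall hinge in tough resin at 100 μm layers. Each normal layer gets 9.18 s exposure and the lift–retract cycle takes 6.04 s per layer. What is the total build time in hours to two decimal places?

1.79 hours

Layer count = ceil(42.4 / 0.1) = 424.
Cycle time: 9.18 + 6.04 → 15.22 s.
Total = 424 × 15.22 = 6453.28 s = 1.79 hours.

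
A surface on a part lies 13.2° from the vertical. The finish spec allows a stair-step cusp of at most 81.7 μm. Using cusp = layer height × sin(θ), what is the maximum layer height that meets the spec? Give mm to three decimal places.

Layer height = cusp / sin(13.2°) = 0.0817 / 0.2284 = 0.358 mm.

0.358 mm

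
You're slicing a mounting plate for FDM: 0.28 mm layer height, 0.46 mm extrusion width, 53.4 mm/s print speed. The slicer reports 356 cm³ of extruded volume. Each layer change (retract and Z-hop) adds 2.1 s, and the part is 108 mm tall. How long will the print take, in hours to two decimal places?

Bead cross-section: 0.28 × 0.46 → 0.1288 mm².
Total extruded path = 356000/0.1288 = 2763975.2 mm.
Time extruding = 2763975.2 / 53.4 = 51759.8 s.
Layers = ⌈108/0.28⌉ = 386.
Z-hop total = 386 × 2.1 = 810.6 s.
Altogether 51759.8 + 810.6 = 52570.4 s, i.e. 14.60 hours.

14.60 hours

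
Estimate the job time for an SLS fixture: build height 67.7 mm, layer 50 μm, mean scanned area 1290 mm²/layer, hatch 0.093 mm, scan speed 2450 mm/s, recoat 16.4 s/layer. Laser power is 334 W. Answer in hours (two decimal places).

Layer count = ceil(67.7 / 0.05) = 1354.
Per-layer scan distance = 1290 / 0.093 = 13871 mm.
Scan time per layer = 13871 / 2450, so 5.6616 s.
Time per layer: 5.6616 + 16.4 → 22.0616 s.
1354 layers × 22.0616 s/layer = 29871.4064 s, i.e. 8.30 hours.

8.30 hours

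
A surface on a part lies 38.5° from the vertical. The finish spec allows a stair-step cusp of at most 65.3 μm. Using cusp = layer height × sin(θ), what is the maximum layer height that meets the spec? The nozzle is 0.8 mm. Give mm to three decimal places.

0.105 mm

t = h_c / sin θ = 0.0653 / 0.6225 = 0.105 mm.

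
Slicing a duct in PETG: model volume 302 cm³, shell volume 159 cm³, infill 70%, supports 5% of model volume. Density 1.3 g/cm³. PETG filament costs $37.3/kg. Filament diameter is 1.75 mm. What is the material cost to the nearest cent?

Volume inside the shell = 302 − 159 = 143 cm³.
Deposited infill = 0.70 × 143, so 100.1 cm³.
Support: 0.05 × 302 → 15.1 cm³.
Total printed volume = 159 + 100.1 + 15.1, so 274.2 cm³.
Mass = 274.2 × 1.3, so 356.46 g.
At $37.3/kg: 356.46/1000 × 37.3 = $13.30.

$13.30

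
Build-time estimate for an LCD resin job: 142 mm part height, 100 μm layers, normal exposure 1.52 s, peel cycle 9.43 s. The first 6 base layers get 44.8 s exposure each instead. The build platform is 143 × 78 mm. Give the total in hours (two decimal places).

4.39 hours

Number of layers: 142 / 0.1 → 1420 (rounded up).
Bottom layers = 6 × (44.8 + 9.43), so 325.38 s.
Regular layers: 1414 × (1.52 + 9.43) → 15483.3 s.
Sum: 325.38 + 15483.3 = 15808.68 s → 4.39 hours.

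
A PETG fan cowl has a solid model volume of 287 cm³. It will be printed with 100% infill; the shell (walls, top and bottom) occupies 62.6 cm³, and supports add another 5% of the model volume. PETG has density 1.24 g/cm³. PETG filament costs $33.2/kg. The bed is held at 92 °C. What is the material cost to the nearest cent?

Volume inside the shell: 287 − 62.6 → 224.4 cm³.
Deposited infill = 1.00 × 224.4, so 224.4 cm³.
Support = 0.05 × 287, so 14.35 cm³.
Deposited volume = 62.6 + 224.4 + 14.35 = 301.35 cm³.
Mass = 301.35 × 1.24 = 373.674 g.
At $33.2/kg: 373.674/1000 × 33.2 = $12.41.

$12.41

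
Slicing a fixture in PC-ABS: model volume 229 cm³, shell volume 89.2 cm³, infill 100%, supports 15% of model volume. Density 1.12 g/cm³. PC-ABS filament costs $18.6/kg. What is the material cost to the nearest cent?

$5.49

Infill region = 229 − 89.2 = 139.8 cm³.
Infill volume = 1.00 × 139.8, so 139.8 cm³.
Support = 0.15 × 229, so 34.35 cm³.
Total printed volume: 89.2 + 139.8 + 34.35 → 263.35 cm³.
Mass = 263.35 × 1.12 = 294.952 g.
Cost = 294.952 g / 1000 × $18.6/kg = $5.49.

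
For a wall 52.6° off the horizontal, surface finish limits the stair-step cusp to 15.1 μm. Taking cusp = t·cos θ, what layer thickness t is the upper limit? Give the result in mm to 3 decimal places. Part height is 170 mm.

0.025 mm

t = h_c / cos θ = 0.0151 / 0.6074 = 0.025 mm.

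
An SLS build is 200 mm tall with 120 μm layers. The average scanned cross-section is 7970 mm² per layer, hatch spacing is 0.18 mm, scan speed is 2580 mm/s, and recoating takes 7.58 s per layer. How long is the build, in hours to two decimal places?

11.46 hours

Number of layers: 200 / 0.12 → 1667 (rounded up).
Scan path per layer: 7970 / 0.18 → 44277.8 mm.
Per-layer scan time: 44277.8 / 2580 → 17.1619 s.
Layer cycle = 17.1619 + 7.58, so 24.7419 s.
Total: 1667 × 24.7419 s = 41244.7473 s → 11.46 hours.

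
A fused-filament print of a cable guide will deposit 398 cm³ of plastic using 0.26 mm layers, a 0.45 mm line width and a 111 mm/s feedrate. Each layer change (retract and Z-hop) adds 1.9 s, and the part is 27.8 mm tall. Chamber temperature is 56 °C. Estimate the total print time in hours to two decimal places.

8.57 hours

Line area = 0.26 × 0.45 = 0.117 mm².
Total extruded path = 398000/0.117 = 3401709.4 mm.
Extrusion time = 3401709.4 / 111, so 30646 s.
Layers = ⌈27.8/0.26⌉ = 107.
Non-print overhead: 107 × 1.9 → 203.3 s.
Total = 30646 + 203.3 = 30849.3 s = 8.57 hours.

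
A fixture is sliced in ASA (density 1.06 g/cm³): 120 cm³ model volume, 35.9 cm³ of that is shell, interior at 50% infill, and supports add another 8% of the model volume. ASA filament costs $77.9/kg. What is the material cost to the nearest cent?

$7.23

Interior volume = 120 − 35.9, so 84.1 cm³.
Infill deposited = 0.50 × 84.1, so 42.05 cm³.
Support: 0.08 × 120 → 9.6 cm³.
Deposited volume = 35.9 + 42.05 + 9.6, so 87.55 cm³.
Mass = 87.55 × 1.06 = 92.803 g.
Cost = 92.803 g / 1000 × $77.9/kg = $7.23.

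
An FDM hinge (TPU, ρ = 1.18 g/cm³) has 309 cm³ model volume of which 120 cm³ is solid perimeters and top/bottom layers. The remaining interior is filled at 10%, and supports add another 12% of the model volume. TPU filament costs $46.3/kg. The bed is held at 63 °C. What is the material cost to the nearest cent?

Infill region = 309 − 120 = 189 cm³.
Deposited infill: 0.10 × 189 → 18.9 cm³.
Support = 0.12 × 309, so 37.08 cm³.
Deposited volume: 120 + 18.9 + 37.08 → 175.98 cm³.
Mass = 175.98 × 1.18 = 207.6564 g.
Cost = 207.6564 g / 1000 × $46.3/kg = $9.61.

$9.61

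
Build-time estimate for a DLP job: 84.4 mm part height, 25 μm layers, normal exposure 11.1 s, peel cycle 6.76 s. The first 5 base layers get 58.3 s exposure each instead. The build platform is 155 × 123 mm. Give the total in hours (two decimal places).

16.81 hours

Layer count = ceil(84.4 / 0.025) = 3376.
Burn-in layers: 5 × (58.3 + 6.76) → 325.3 s.
Normal layers = 3371 × (11.1 + 6.76) = 60206.06 s.
Total = 325.3 + 60206.06 = 60531.36 s = 16.81 hours.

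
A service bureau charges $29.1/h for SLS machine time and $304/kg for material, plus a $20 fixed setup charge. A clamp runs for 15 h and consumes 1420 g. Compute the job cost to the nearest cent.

$888.18

Time charge = 29.1 × 15 = $436.50.
Material charge = 304 × 1420/1000 = $431.68.
Total = 436.50 + 431.68 + 20 = $888.18.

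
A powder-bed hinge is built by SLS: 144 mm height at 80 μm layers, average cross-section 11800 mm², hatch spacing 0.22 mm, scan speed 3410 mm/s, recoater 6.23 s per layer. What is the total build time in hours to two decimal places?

Layers = ⌈144/0.08⌉ = 1800.
Hatch length per layer: 11800 / 0.22 → 53636.4 mm.
Per-layer scan time = 53636.4 / 3410 = 15.7291 s.
Layer cycle = 15.7291 + 6.23, so 21.9591 s.
Total: 1800 × 21.9591 s = 39526.38 s → 10.98 hours.

10.98 hours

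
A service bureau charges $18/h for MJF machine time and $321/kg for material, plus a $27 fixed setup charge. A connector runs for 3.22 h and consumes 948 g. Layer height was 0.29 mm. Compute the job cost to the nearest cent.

Machine cost: 18 × 3.22 → $57.96.
Material cost = 321 × 948/1000, so $304.308.
Total = 57.96 + 304.308 + 27 = 389.268 ≈ $389.27.

$389.27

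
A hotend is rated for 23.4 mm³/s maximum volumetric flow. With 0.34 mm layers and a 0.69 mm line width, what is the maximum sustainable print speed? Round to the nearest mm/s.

100 mm/s

Bead cross-section = 0.34 × 0.69, so 0.2346 mm².
v_max = Q/A = 23.4/0.2346 = 99.74 mm/s → 100 mm/s.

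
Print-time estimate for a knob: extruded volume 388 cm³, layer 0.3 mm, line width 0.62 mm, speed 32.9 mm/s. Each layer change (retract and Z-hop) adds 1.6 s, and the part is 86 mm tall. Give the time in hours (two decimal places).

17.74 hours

Line area = 0.3 × 0.62, so 0.186 mm².
Toolpath length = 388 cm³ / 0.186 mm² = 388000 / 0.186 = 2086021.5 mm.
Print-move time = 2086021.5 / 32.9, so 63404.9 s.
Number of layers: 86 / 0.3 → 287 (rounded up).
Z-hop total = 287 × 1.6 = 459.2 s.
Total = 63404.9 + 459.2 = 63864.1 s = 17.74 hours.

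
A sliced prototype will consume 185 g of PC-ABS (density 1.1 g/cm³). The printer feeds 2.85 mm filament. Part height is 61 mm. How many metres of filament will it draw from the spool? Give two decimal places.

26.36 m

Volume = 185 g / 1.1 g·cm⁻³ = 168.1818 cm³ = 168181.8 mm³.
Filament cross-section = π × (2.85/2)² = 6.3794 mm².
Length = 168181.8 / 6.3794 = 26363.26 mm = 26.36 m.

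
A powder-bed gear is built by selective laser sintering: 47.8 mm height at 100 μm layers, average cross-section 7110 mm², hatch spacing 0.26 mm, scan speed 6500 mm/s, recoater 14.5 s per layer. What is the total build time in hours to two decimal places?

2.48 hours

Layer count = ceil(47.8 / 0.1) = 478.
Per-layer scan distance = 7110 / 0.26 = 27346.2 mm.
Laser time per layer = 27346.2 / 6500, so 4.2071 s.
Layer cycle = 4.2071 + 14.5 = 18.7071 s.
Build time = 478 × 18.7071 = 8941.9938 s = 2.48 hours.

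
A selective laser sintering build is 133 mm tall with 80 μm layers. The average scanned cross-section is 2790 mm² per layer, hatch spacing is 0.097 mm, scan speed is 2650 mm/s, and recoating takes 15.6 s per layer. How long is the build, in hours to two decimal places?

Number of layers: 133 / 0.08 → 1663 (rounded up).
Per-layer scan distance = 2790 / 0.097 = 28762.9 mm.
Per-layer scan time: 28762.9 / 2650 → 10.8539 s.
Time per layer: 10.8539 + 15.6 → 26.4539 s.
1663 layers × 26.4539 s/layer = 43992.8357 s, i.e. 12.22 hours.

12.22 hours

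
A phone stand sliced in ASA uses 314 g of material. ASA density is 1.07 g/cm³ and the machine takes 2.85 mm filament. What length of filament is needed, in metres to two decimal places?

46.00 m

Volume = 314 g / 1.07 g·cm⁻³ = 293.4579 cm³ = 293457.9 mm³.
A = π r² = π × 1.425² = 6.3794 mm².
L = V/A = 293457.9/6.3794 = 46000.86 mm → 46.00 m.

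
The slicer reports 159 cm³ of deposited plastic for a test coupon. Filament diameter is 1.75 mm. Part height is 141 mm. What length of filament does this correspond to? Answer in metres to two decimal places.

66.10 m

Filament cross-section = π × (1.75/2)² = 2.4053 mm².
Length = 159 cm³ / 2.4053 mm² = 159000 / 2.4053 = 66104.02 mm = 66.10 m.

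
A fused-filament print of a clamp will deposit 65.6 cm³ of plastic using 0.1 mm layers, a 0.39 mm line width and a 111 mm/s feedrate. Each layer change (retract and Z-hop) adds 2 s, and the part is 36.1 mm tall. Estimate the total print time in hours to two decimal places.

4.41 hours

Line area: 0.1 × 0.39 → 0.039 mm².
Path length: 65600 mm³ / 0.039 mm² → 1682051.3 mm.
Extrusion time = 1682051.3 / 111, so 15153.6 s.
Layers = ⌈36.1/0.1⌉ = 361.
Layer-change overhead = 361 × 2, so 722 s.
Altogether 15153.6 + 722 = 15875.6 s, i.e. 4.41 hours.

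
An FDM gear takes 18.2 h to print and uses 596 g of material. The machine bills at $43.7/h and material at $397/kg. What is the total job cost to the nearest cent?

Machine-time cost = 43.7 × 18.2 = $795.34.
Material cost = 397 × 596/1000 = $236.612.
Job cost: 795.34 + 236.612 = 1031.952 ≈ $1031.95.

$1031.95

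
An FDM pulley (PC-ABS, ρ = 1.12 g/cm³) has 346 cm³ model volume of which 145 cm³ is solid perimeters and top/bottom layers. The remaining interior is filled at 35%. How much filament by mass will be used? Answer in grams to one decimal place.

Interior volume = 346 − 145, so 201 cm³.
Infill volume: 0.35 × 201 → 70.35 cm³.
Total extruded = 145 + 70.35, so 215.35 cm³.
Mass = 215.35 × 1.12 = 241.192 g.

241.2 g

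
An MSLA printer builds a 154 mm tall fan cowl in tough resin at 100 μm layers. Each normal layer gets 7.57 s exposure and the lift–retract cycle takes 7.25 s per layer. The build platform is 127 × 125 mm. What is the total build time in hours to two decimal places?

6.34 hours

Layers = ⌈154/0.1⌉ = 1540.
Each layer takes: 7.57 + 7.25 → 14.82 s.
Total = 1540 × 14.82 = 22822.8 s = 6.34 hours.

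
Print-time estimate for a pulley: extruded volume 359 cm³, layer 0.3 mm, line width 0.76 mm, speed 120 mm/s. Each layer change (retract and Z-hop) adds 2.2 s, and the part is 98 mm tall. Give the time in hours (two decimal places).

3.84 hours

Extrusion cross-section: 0.3 × 0.76 → 0.228 mm².
Toolpath length = 359 cm³ / 0.228 mm² = 359000 / 0.228 = 1574561.4 mm.
Extrusion time = 1574561.4 / 120, so 13121.3 s.
Number of layers: 98 / 0.3 → 327 (rounded up).
Z-hop total = 327 × 2.2 = 719.4 s.
Total = 13121.3 + 719.4 = 13840.7 s = 3.84 hours.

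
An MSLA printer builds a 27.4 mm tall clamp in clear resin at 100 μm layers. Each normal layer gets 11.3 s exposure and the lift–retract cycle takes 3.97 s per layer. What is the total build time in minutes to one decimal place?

Layer count = ceil(27.4 / 0.1) = 274.
Each layer takes: 11.3 + 3.97 → 15.27 s.
Total = 274 × 15.27 = 4183.98 s = 69.7 minutes.

69.7 minutes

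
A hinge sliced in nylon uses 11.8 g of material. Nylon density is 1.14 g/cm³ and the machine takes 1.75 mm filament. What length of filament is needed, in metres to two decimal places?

4.30 m

Volume = 11.8 g / 1.14 g·cm⁻³ = 10.3509 cm³ = 10350.9 mm³.
Filament cross-section = π × (1.75/2)² = 2.4053 mm².
L = V/A = 10350.9/2.4053 = 4303.37 mm → 4.30 m.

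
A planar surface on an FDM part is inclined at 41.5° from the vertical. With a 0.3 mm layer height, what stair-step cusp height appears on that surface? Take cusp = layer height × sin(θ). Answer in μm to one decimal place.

h_c = t·sin θ = 0.3 × 0.6626 = 0.19878 mm (198.8 μm).

198.8 μm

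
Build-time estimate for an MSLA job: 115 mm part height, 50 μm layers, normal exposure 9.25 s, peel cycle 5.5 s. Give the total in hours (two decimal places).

9.42 hours

Number of layers: 115 / 0.05 → 2300 (rounded up).
Cycle time = 9.25 + 5.5 = 14.75 s.
Total = 2300 × 14.75 = 33925 s = 9.42 hours.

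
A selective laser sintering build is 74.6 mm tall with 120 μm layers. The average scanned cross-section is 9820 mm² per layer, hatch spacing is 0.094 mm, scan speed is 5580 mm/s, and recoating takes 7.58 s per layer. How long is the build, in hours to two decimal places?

Layers = ⌈74.6/0.12⌉ = 622.
Scan path per layer = 9820 / 0.094, so 104468.1 mm.
Scan time per layer: 104468.1 / 5580 → 18.7219 s.
Per-layer time = 18.7219 + 7.58, so 26.3019 s.
622 layers × 26.3019 s/layer = 16359.7818 s, i.e. 4.54 hours.

4.54 hours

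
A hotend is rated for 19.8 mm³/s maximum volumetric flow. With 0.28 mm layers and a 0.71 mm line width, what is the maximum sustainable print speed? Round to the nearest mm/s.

100 mm/s

Bead cross-section = 0.28 × 0.71, so 0.1988 mm².
Max speed = 19.8 / 0.1988 = 99.60 ≈ 100 mm/s.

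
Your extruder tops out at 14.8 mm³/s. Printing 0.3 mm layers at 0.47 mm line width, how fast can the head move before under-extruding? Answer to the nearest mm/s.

105 mm/s

Bead cross-section: 0.3 × 0.47 → 0.141 mm².
v_max = Q/A = 14.8/0.141 = 104.96 mm/s → 105 mm/s.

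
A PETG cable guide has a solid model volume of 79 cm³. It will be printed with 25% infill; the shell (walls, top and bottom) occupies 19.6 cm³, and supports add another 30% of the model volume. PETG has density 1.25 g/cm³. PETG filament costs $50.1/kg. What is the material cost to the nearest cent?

$3.64

Interior volume = 79 − 19.6 = 59.4 cm³.
Infill deposited = 0.25 × 59.4 = 14.85 cm³.
Support = 0.30 × 79, so 23.7 cm³.
Total extruded = 19.6 + 14.85 + 23.7 = 58.15 cm³.
Mass = 58.15 × 1.25 = 72.6875 g.
Cost = 72.6875 g / 1000 × $50.1/kg = $3.64.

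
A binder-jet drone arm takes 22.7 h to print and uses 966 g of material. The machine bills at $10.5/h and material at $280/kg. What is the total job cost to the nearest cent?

$508.83

Machine-time cost = 10.5 × 22.7 = $238.35.
Material cost: 280 × 966/1000 → $270.48.
Total = 238.35 + 270.48 = $508.83.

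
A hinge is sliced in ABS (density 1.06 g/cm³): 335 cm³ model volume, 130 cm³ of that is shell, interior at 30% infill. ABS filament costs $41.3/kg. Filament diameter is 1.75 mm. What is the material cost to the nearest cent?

$8.38

Interior volume = 335 − 130 = 205 cm³.
Infill volume = 0.30 × 205 = 61.5 cm³.
Total extruded: 130 + 61.5 → 191.5 cm³.
Mass = 191.5 × 1.06 = 202.99 g.
At $41.3/kg: 202.99/1000 × 41.3 = $8.38.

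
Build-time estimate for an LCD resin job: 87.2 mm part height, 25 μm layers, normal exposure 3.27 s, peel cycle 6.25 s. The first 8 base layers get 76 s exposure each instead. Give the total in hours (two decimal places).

9.39 hours

Layers = ⌈87.2/0.025⌉ = 3488.
Burn-in layers = 8 × (76 + 6.25), so 658 s.
Normal layers = 3480 × (3.27 + 6.25), so 33129.6 s.
Sum: 658 + 33129.6 = 33787.6 s → 9.39 hours.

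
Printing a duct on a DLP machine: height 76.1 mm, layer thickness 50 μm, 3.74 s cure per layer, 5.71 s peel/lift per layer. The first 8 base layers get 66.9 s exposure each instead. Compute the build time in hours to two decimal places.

4.14 hours

Layers = ⌈76.1/0.05⌉ = 1522.
Burn-in layers: 8 × (66.9 + 5.71) → 580.88 s.
Regular layers = 1514 × (3.74 + 5.71) = 14307.3 s.
Total = 580.88 + 14307.3 = 14888.18 s = 4.14 hours.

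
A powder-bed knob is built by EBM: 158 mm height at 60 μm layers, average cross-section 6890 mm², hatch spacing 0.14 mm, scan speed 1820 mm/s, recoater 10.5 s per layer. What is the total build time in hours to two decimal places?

Layer count = ceil(158 / 0.06) = 2634.
Per-layer scan distance: 6890 / 0.14 → 49214.3 mm.
Scan time per layer = 49214.3 / 1820 = 27.0408 s.
Time per layer = 27.0408 + 10.5 = 37.5408 s.
2634 layers × 37.5408 s/layer = 98882.4672 s, i.e. 27.47 hours.

27.47 hours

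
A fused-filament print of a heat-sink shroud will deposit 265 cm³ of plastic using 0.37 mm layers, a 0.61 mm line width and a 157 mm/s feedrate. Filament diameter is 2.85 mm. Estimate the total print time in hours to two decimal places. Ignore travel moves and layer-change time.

Bead cross-section = 0.37 × 0.61 = 0.2257 mm².
Path length: 265000 mm³ / 0.2257 mm² → 1174124.9 mm.
Time extruding = 1174124.9 / 157 = 7478.5 s.
Converting: 7478.5 s = 2.08 hours.

2.08 hours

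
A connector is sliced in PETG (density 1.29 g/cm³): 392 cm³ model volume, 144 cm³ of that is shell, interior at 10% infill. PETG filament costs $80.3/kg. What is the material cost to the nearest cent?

Volume inside the shell = 392 − 144, so 248 cm³.
Infill volume: 0.10 × 248 → 24.8 cm³.
Total printed volume: 144 + 24.8 → 168.8 cm³.
Mass: 168.8 × 1.29 → 217.752 g.
Cost = 217.752 g / 1000 × $80.3/kg = $17.49.

$17.49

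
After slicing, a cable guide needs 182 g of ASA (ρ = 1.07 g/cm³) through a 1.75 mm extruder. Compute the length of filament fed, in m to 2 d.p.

70.72 m

Volume = 182 g / 1.07 g·cm⁻³ = 170.0935 cm³ = 170093.5 mm³.
Filament cross-section = π × (1.75/2)² = 2.4053 mm².
Length = 170093.5 / 2.4053 = 70716.13 mm = 70.72 m.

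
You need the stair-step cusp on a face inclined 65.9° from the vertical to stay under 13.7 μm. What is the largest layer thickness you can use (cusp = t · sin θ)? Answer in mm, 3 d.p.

t = h_c / sin θ = 0.0137 / 0.9128 = 0.015 mm.

0.015 mm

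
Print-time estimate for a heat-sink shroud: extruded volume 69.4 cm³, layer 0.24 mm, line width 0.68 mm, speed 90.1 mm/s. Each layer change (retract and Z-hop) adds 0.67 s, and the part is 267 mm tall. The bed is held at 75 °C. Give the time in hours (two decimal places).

Extrusion cross-section = 0.24 × 0.68, so 0.1632 mm².
Total extruded path = 69400/0.1632 = 425245.1 mm.
Print-move time = 425245.1 / 90.1, so 4719.7 s.
Layers = ⌈267/0.24⌉ = 1113.
Z-hop total: 1113 × 0.67 → 745.71 s.
Total = 4719.7 + 745.71 = 5465.41 s = 1.52 hours.

1.52 hours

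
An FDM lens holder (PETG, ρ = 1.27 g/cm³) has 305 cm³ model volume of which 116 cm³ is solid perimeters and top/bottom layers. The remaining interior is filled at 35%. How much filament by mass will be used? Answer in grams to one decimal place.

Volume inside the shell = 305 − 116, so 189 cm³.
Deposited infill = 0.35 × 189 = 66.15 cm³.
Total printed volume = 116 + 66.15 = 182.15 cm³.
Mass = 182.15 × 1.27, so 231.3305 g.

231.3 g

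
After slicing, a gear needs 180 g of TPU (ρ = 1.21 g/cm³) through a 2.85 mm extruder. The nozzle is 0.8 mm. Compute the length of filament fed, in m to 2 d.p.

23.32 m

Volume = 180 g / 1.21 g·cm⁻³ = 148.7603 cm³ = 148760.3 mm³.
Filament cross-section = π × (2.85/2)² = 6.3794 mm².
L = V/A = 148760.3/6.3794 = 23318.85 mm → 23.32 m.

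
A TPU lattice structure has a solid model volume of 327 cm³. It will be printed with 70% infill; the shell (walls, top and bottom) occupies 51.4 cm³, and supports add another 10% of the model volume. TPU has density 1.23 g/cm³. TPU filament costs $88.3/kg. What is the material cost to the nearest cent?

$30.09

Infill region = 327 − 51.4 = 275.6 cm³.
Infill volume = 0.70 × 275.6 = 192.92 cm³.
Support = 0.10 × 327 = 32.7 cm³.
Deposited volume = 51.4 + 192.92 + 32.7 = 277.02 cm³.
Mass = 277.02 × 1.23, so 340.7346 g.
At $88.3/kg: 340.7346/1000 × 88.3 = $30.09.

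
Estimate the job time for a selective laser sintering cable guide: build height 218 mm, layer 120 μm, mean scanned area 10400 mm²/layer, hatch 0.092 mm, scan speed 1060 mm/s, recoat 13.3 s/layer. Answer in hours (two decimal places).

60.54 hours

Layers = ⌈218/0.12⌉ = 1817.
Per-layer scan distance = 10400 / 0.092 = 113043.5 mm.
Scan time per layer = 113043.5 / 1060 = 106.6448 s.
Layer cycle = 106.6448 + 13.3, so 119.9448 s.
1817 layers × 119.9448 s/layer = 217939.7016 s, i.e. 60.54 hours.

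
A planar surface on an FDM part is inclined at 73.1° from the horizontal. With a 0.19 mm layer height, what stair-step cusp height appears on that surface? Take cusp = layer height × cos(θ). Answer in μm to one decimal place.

55.2 μm

Cusp = layer height × cos(73.1°) = 0.19 × 0.2907 = 0.055233 mm = 55.2 μm.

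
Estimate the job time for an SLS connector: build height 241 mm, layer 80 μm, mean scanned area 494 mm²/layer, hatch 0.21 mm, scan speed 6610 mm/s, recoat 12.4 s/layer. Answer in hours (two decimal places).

10.68 hours

Layer count = ceil(241 / 0.08) = 3013.
Scan path per layer = 494 / 0.21, so 2352.4 mm.
Per-layer scan time: 2352.4 / 6610 → 0.3559 s.
Time per layer = 0.3559 + 12.4, so 12.7559 s.
Total: 3013 × 12.7559 s = 38433.5267 s → 10.68 hours.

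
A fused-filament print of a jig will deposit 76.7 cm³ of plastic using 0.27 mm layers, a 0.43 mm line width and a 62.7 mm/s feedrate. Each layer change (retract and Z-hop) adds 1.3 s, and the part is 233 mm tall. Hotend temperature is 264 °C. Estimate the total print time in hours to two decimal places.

Bead cross-section = 0.27 × 0.43 = 0.1161 mm².
Toolpath length = 76.7 cm³ / 0.1161 mm² = 76700 / 0.1161 = 660637.4 mm.
Extrusion time = 660637.4 / 62.7 = 10536.5 s.
Number of layers: 233 / 0.27 → 863 (rounded up).
Non-print overhead: 863 × 1.3 → 1121.9 s.
Total = 10536.5 + 1121.9 = 11658.4 s = 3.24 hours.

3.24 hours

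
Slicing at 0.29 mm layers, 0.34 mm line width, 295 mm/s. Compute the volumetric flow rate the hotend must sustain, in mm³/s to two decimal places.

29.09

Bead cross-section = 0.29 × 0.34 = 0.0986 mm².
Q = v·A = 295 × 0.0986 = 29.09 mm³/s.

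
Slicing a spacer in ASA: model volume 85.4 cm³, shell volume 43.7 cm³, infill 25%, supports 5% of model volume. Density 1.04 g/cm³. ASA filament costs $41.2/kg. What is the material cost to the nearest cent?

Infill region = 85.4 − 43.7, so 41.7 cm³.
Infill deposited = 0.25 × 41.7 = 10.425 cm³.
Support = 0.05 × 85.4 = 4.27 cm³.
Total extruded: 43.7 + 10.425 + 4.27 → 58.395 cm³.
Mass: 58.395 × 1.04 → 60.7308 g.
At $41.2/kg: 60.7308/1000 × 41.2 = $2.50.

$2.50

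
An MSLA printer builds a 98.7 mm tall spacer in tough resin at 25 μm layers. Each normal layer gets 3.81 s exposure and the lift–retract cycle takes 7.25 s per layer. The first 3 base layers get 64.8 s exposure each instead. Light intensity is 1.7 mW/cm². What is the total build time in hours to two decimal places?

Number of layers: 98.7 / 0.025 → 3948 (rounded up).
Bottom layers: 3 × (64.8 + 7.25) → 216.15 s.
Normal layers = 3945 × (3.81 + 7.25), so 43631.7 s.
Sum: 216.15 + 43631.7 = 43847.85 s → 12.18 hours.

12.18 hours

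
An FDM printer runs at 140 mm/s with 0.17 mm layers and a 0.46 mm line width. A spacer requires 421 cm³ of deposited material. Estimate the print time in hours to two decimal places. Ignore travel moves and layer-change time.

10.68 hours

Line area = 0.17 × 0.46, so 0.0782 mm².
Path length: 421000 mm³ / 0.0782 mm² → 5383631.7 mm.
Time extruding = 5383631.7 / 140, so 38454.5 s.
That's 38454.5 s → 10.68 hours.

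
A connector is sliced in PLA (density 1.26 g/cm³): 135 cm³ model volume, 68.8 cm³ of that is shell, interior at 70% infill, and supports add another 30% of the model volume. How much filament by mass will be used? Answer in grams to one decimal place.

Infill region: 135 − 68.8 → 66.2 cm³.
Infill deposited: 0.70 × 66.2 → 46.34 cm³.
Support: 0.30 × 135 → 40.5 cm³.
Deposited volume = 68.8 + 46.34 + 40.5 = 155.64 cm³.
Mass: 155.64 × 1.26 → 196.1064 g.

196.1 g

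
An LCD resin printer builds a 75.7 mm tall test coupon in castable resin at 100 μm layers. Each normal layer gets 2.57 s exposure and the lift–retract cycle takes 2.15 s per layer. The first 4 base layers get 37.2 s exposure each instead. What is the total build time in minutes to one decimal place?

Number of layers: 75.7 / 0.1 → 757 (rounded up).
Base layers = 4 × (37.2 + 2.15), so 157.4 s.
Remaining layers = 753 × (2.57 + 2.15), so 3554.16 s.
Total = 157.4 + 3554.16 = 3711.56 s = 61.9 minutes.

61.9 minutes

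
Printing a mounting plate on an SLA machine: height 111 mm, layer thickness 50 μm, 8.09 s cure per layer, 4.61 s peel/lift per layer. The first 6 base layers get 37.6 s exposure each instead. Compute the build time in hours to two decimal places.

Number of layers: 111 / 0.05 → 2220 (rounded up).
Base layers = 6 × (37.6 + 4.61), so 253.26 s.
Regular layers = 2214 × (8.09 + 4.61) = 28117.8 s.
Total = 253.26 + 28117.8 = 28371.06 s = 7.88 hours.

7.88 hours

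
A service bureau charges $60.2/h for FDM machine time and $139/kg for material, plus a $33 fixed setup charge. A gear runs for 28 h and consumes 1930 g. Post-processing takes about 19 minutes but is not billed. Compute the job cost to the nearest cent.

$1986.87

Machine-time cost: 60.2 × 28 → $1685.60.
Material cost: 139 × 1930/1000 → $268.27.
Adding setup: 1685.60 + 268.27 + 33 → $1986.87.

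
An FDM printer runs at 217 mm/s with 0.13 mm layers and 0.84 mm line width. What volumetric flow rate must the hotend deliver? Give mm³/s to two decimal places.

23.70

A: 0.13 × 0.84 → 0.1092 mm².
Volumetric flow = 217 × 0.1092 = 23.70 mm³/s.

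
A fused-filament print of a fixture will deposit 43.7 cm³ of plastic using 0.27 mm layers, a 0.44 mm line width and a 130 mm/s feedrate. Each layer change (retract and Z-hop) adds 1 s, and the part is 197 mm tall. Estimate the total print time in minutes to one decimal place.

59.3 minutes

Line area = 0.27 × 0.44 = 0.1188 mm².
Toolpath length = 43.7 cm³ / 0.1188 mm² = 43700 / 0.1188 = 367845.1 mm.
Extrusion time = 367845.1 / 130, so 2829.6 s.
Layer count = ceil(197 / 0.27) = 730.
Z-hop total = 730 × 1, so 730 s.
Total = 2829.6 + 730 = 3559.6 s = 59.3 minutes.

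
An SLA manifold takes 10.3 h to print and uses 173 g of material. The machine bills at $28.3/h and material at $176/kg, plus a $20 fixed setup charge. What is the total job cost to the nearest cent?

Time charge: 28.3 × 10.3 → $291.49.
Material charge: 176 × 173/1000 → $30.448.
Adding setup: 291.49 + 30.448 + 20 → 341.938 ≈ $341.94.

$341.94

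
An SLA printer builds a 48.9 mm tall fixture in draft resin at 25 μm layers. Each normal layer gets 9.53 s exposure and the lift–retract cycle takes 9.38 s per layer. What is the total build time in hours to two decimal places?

Number of layers: 48.9 / 0.025 → 1956 (rounded up).
Each layer takes = 9.53 + 9.38, so 18.91 s.
Build time: 1956 × 18.91 s = 36987.96 s, i.e. 10.27 hours.

10.27 hours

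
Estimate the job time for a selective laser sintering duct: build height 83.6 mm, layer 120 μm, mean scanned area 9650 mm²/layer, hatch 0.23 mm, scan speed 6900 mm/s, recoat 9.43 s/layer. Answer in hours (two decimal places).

3.00 hours

Layers = ⌈83.6/0.12⌉ = 697.
Scan path per layer: 9650 / 0.23 → 41956.5 mm.
Per-layer scan time: 41956.5 / 6900 → 6.0807 s.
Time per layer: 6.0807 + 9.43 → 15.5107 s.
697 layers × 15.5107 s/layer = 10810.9579 s, i.e. 3.00 hours.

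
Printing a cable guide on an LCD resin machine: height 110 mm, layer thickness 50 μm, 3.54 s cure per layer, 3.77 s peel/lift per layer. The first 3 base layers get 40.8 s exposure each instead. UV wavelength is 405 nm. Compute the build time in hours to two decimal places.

Number of layers: 110 / 0.05 → 2200 (rounded up).
Bottom layers = 3 × (40.8 + 3.77) = 133.71 s.
Regular layers = 2197 × (3.54 + 3.77), so 16060.07 s.
Sum: 133.71 + 16060.07 = 16193.78 s → 4.50 hours.

4.50 hours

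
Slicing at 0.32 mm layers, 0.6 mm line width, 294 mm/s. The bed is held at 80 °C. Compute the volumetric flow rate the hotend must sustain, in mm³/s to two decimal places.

56.45

Bead cross-section = 0.32 × 0.6 = 0.192 mm².
Q = v·A = 294 × 0.192 = 56.45 mm³/s.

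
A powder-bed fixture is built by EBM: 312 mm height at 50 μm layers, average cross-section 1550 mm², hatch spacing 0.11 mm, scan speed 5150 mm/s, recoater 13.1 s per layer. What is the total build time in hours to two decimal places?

Layers = ⌈312/0.05⌉ = 6240.
Hatch length per layer: 1550 / 0.11 → 14090.9 mm.
Scan time per layer = 14090.9 / 5150, so 2.7361 s.
Time per layer: 2.7361 + 13.1 → 15.8361 s.
6240 layers × 15.8361 s/layer = 98817.264 s, i.e. 27.45 hours.

27.45 hours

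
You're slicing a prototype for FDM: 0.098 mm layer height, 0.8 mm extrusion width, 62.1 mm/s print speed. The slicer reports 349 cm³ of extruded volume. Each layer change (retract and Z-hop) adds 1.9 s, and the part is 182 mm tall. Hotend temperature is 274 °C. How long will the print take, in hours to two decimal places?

Bead cross-section = 0.098 × 0.8, so 0.0784 mm².
Total extruded path = 349000/0.0784 = 4451530.6 mm.
Extrusion time = 4451530.6 / 62.1 = 71683.3 s.
Number of layers: 182 / 0.098 → 1858 (rounded up).
Z-hop total = 1858 × 1.9, so 3530.2 s.
Altogether 71683.3 + 3530.2 = 75213.5 s, i.e. 20.89 hours.

20.89 hours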